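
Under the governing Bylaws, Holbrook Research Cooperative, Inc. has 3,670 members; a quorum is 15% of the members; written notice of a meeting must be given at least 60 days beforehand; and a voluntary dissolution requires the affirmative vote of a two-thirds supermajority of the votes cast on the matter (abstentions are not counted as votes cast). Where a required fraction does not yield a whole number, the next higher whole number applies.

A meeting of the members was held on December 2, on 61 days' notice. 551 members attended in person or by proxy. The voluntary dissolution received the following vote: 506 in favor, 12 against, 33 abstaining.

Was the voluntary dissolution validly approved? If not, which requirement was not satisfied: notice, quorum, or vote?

Valid — all requirements satisfied.

Notice: 61 days given; 60 required. Satisfied.
Quorum: 15% of 3,670 = 550.50, rounded up to 551; 551 present. Satisfied.
Vote: requires two-thirds of the votes cast (551 − 33 abstaining = 518); 2/3 of 518 = 345.33, rounded up to 346, so 346 needed; 506 in favor. Satisfied.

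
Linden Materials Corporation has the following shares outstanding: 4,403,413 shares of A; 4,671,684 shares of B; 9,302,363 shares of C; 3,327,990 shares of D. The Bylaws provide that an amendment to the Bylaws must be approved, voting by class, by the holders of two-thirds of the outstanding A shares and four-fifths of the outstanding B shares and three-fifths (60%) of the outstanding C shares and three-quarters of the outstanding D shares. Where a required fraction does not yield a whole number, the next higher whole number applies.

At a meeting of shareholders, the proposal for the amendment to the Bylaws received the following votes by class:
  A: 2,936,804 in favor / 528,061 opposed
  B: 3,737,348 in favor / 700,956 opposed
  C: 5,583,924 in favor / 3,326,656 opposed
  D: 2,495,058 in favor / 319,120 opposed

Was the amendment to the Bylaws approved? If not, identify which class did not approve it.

A: 2/3 of 4403413 = 2935608.67, rounded up to 2935609; 2,935,609 required, 2,936,804 in favor — approved.
B: 4/5 of 4671684 = 3737347.20, rounded up to 3737348; 3,737,348 required, 3,737,348 in favor — approved.
C: 3/5 of 9302363 = 5581417.80, rounded up to 5581418; 5,581,418 required, 5,583,924 in favor — approved.
D: 3/4 of 3327990 = 2495992.50, rounded up to 2495993; 2,495,993 required, 2,495,058 in favor — not approved.

Not approved — the D shares did not give the required vote.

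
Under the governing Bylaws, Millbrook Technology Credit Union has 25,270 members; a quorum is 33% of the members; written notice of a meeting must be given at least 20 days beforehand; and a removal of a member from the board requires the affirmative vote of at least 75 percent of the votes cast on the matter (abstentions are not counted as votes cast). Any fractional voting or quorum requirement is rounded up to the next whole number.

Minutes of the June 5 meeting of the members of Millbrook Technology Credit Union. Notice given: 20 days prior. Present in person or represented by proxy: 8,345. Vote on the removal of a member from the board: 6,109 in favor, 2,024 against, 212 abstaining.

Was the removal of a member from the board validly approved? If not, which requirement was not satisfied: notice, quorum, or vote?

Notice: 20 days given; 20 required. Satisfied.
Quorum: 33% of 25,270 = 8,339.10, rounded up to 8,340; 8,345 present. Satisfied.
Vote: requires three-fourths of the votes cast (8,345 − 212 abstaining = 8,133); 3/4 of 8133 = 6099.75, rounded up to 6100, so 6,100 needed; 6,109 in favor. Satisfied.

Valid — all requirements satisfied.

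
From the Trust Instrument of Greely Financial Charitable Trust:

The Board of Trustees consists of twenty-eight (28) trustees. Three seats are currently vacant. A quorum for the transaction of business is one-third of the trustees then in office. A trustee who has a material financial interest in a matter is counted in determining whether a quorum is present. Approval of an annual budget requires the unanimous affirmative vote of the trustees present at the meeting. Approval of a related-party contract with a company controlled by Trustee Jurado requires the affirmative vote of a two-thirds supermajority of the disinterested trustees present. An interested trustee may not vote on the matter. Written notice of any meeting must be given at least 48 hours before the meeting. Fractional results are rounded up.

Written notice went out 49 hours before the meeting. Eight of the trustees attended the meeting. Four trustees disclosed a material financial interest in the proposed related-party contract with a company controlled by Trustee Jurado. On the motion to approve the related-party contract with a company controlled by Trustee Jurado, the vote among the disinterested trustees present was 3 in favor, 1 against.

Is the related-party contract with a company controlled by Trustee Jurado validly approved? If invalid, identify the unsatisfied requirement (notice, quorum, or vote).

Invalid — quorum requirement not satisfied.

Notice: 49 hours given; 48 required (49 ≥ 48). Satisfied.
Quorum: 8 present (interested trustees count toward quorum); quorum is 9. Not satisfied.
Vote: the related-party contract with a company controlled by Trustee Jurado requires two-thirds of the disinterested trustees present (8 − 4 = 4). 2/3 of 4 = 2.67, rounded up to 3, so 3 affirmative votes are needed; 3 voted in favor. Satisfied. (Moot — without a quorum no business can be validly transacted.)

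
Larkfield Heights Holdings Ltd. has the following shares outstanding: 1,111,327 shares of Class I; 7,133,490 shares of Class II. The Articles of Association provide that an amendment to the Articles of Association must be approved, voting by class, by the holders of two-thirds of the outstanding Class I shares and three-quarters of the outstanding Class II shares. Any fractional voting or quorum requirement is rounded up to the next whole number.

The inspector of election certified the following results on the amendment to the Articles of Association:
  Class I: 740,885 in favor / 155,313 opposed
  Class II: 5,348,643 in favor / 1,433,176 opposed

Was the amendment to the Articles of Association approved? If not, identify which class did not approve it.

Class I: 2/3 of 1111327 = 740884.67, rounded up to 740885; 740,885 required, 740,885 in favor — approved.
Class II: 3/4 of 7133490 = 5350117.50, rounded up to 5350118; 5,350,118 required, 5,348,643 in favor — not approved.

Not approved — the Class II shares did not give the required vote.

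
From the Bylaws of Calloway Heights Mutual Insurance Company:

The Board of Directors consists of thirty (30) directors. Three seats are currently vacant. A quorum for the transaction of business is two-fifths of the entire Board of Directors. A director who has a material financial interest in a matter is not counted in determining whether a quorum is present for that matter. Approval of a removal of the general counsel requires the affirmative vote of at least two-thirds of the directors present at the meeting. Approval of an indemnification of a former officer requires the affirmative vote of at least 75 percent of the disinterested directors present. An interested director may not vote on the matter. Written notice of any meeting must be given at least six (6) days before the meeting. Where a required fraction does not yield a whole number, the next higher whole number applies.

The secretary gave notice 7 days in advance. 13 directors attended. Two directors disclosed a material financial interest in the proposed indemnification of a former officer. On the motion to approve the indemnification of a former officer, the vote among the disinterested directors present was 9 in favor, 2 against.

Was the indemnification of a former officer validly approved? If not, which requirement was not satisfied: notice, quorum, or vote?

Notice: 7 days given; 6 required (7 ≥ 6). Satisfied.
Quorum: 13 present, but the 2 interested directors do not count, leaving 11. Quorum is 12. Not satisfied.
Vote: the indemnification of a former officer requires three-fourths of the disinterested directors present (13 − 2 = 11). 3/4 of 11 = 8.25, rounded up to 9, so 9 affirmative votes are needed; 9 voted in favor. Satisfied. (Moot — without a quorum no business can be validly transacted.)

Invalid — quorum requirement not satisfied.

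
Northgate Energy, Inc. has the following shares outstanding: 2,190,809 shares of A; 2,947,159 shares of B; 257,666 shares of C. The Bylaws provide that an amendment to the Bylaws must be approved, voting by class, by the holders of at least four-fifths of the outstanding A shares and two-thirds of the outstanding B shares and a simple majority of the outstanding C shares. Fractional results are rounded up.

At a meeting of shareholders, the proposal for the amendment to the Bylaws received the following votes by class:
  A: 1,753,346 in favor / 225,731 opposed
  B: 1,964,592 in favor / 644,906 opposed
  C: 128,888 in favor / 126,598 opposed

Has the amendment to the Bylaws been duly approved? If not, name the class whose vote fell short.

Not approved — the B shares did not give the required vote.

A: 4/5 of 2190809 = 1752647.20, rounded up to 1752648; 1,752,648 required, 1,753,346 in favor — approved.
B: 2/3 of 2947159 = 1964772.67, rounded up to 1964773; 1,964,773 required, 1,964,592 in favor — not approved.
C: a majority of 257666 is 128834; 128,834 required, 128,888 in favor — approved.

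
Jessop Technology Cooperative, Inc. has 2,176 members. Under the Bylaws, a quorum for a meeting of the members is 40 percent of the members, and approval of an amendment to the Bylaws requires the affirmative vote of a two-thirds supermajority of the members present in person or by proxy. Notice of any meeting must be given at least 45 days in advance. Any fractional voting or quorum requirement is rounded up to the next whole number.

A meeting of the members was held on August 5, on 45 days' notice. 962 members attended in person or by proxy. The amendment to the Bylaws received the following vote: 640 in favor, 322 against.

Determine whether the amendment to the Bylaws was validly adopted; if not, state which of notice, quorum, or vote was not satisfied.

Invalid — vote requirement not satisfied.

Notice: 45 days given; 45 required. Satisfied.
Quorum: 40% of 2,176 = 870.40, rounded up to 871; 962 present. Satisfied.
Vote: requires two-thirds of those present (962); 2/3 of 962 = 641.33, rounded up to 642, so 642 needed; 640 in favor. Not satisfied.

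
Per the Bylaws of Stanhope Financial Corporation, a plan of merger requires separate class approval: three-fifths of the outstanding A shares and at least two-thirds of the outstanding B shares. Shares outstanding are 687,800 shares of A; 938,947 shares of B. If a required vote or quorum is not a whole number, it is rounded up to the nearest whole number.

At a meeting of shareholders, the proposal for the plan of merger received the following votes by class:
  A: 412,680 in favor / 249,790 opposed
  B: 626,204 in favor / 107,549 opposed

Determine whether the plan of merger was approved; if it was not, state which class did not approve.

A: 3/5 of 687800 = 412680; 412,680 required, 412,680 in favor — approved.
B: 2/3 of 938947 = 625964.67, rounded up to 625965; 625,965 required, 626,204 in favor — approved.

Approved — every class gave the required vote.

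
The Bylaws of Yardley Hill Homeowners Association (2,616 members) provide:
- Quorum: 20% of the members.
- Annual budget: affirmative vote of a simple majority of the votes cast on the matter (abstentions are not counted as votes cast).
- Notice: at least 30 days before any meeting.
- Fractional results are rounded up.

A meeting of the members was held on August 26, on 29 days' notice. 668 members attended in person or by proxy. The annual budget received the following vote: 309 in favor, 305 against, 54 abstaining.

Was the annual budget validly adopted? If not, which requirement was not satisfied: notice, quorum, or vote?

Notice: 29 days given; 30 required. Not satisfied.
Quorum: 20% of 2,616 = 523.20, rounded up to 524; 668 present. Satisfied.
Vote: requires a majority of the votes cast (668 − 54 abstaining = 614); a majority of 614 is 308, so 308 needed; 309 in favor. Satisfied.

Invalid — notice requirement not satisfied.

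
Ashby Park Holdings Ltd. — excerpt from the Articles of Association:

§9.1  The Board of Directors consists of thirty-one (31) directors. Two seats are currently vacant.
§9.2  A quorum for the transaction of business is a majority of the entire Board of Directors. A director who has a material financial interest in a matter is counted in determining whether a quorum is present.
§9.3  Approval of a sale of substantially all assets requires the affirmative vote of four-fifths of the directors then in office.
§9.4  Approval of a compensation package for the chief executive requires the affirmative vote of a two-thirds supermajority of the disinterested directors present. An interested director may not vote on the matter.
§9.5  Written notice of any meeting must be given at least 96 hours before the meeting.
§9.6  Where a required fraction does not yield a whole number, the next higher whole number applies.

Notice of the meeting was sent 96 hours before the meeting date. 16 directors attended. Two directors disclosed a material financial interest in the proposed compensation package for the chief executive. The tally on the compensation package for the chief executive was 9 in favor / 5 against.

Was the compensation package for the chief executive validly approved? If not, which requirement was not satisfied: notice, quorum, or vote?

Notice: 96 hours given; 96 required (96 ≥ 96). Satisfied.
Quorum: 16 present (interested directors count toward quorum); quorum is 16. Satisfied.
Vote: the compensation package for the chief executive requires two-thirds of the disinterested directors present (16 − 2 = 14). 2/3 of 14 = 9.33, rounded up to 10, so 10 affirmative votes are needed; 9 voted in favor. Not satisfied.

Invalid — vote requirement not satisfied.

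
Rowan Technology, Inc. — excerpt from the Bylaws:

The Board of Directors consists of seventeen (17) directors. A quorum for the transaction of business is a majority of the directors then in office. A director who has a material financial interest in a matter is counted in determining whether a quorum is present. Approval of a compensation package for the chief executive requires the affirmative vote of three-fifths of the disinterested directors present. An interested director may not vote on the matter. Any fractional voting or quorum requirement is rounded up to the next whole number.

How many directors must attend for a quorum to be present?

A majority of 17 is 9.

9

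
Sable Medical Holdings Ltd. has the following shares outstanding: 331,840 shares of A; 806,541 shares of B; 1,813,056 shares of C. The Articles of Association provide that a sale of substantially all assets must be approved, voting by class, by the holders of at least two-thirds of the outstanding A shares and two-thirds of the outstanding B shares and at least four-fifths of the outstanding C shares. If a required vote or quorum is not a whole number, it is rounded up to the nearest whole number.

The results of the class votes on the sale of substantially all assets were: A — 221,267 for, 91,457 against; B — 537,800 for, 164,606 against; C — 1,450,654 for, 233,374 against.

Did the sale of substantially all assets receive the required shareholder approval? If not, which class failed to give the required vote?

A: 2/3 of 331840 = 221226.67, rounded up to 221227; 221,227 required, 221,267 in favor — approved.
B: 2/3 of 806541 = 537694; 537,694 required, 537,800 in favor — approved.
C: 4/5 of 1813056 = 1450444.80, rounded up to 1450445; 1,450,445 required, 1,450,654 in favor — approved.

Approved — every class gave the required vote.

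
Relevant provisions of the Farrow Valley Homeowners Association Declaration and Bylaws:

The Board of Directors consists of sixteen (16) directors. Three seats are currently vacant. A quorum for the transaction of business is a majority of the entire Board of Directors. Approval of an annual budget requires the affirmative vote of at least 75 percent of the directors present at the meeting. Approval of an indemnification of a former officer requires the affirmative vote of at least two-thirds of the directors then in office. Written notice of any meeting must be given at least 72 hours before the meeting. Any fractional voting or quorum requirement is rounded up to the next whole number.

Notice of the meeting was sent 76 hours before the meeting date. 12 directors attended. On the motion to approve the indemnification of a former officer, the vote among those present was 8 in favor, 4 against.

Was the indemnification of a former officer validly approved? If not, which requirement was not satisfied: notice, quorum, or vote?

Notice: 76 hours given; 72 required (76 ≥ 72). Satisfied.
Quorum: 12 present; quorum is 9. Satisfied.
Vote: the indemnification of a former officer requires two-thirds of the directors then in office (13). 2/3 of 13 = 8.67, rounded up to 9, so 9 affirmative votes are needed; 8 voted in favor. Not satisfied.

Invalid — vote requirement not satisfied.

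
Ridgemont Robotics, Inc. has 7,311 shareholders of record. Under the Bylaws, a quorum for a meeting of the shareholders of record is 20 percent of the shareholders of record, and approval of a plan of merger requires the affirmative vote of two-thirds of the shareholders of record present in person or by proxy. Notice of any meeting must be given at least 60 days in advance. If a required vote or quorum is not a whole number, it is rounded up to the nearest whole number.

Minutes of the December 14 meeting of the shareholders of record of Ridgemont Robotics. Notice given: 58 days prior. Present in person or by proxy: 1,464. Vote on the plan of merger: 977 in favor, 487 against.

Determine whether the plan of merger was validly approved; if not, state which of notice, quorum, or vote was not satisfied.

Invalid — notice requirement not satisfied.

Notice: 58 days given; 60 required. Not satisfied.
Quorum: 20% of 7,311 = 1,462.20, rounded up to 1,463; 1,464 present. Satisfied.
Vote: requires two-thirds of those present (1,464); 2/3 of 1464 = 976, so 976 needed; 977 in favor. Satisfied.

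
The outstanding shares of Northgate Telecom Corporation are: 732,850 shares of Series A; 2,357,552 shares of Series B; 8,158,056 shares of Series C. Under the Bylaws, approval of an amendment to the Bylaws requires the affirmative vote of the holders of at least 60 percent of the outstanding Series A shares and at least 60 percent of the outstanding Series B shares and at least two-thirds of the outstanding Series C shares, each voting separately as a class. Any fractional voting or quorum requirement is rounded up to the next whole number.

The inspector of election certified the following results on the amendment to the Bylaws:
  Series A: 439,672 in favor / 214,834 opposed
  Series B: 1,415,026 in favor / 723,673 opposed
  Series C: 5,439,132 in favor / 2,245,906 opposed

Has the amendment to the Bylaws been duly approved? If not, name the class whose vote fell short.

Series A: 3/5 of 732850 = 439710; 439,710 required, 439,672 in favor — not approved.
Series B: 3/5 of 2357552 = 1414531.20, rounded up to 1414532; 1,414,532 required, 1,415,026 in favor — approved.
Series C: 2/3 of 8158056 = 5438704; 5,438,704 required, 5,439,132 in favor — approved.

Not approved — the Series A shares did not give the required vote.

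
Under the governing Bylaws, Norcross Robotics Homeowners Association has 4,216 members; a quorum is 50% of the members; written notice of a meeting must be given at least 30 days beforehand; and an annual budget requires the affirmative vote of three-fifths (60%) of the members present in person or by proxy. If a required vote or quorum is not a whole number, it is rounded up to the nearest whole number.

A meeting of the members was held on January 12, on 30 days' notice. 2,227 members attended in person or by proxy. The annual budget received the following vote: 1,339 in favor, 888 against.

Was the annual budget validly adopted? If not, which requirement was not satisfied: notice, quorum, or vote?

Valid — all requirements satisfied.

Notice: 30 days given; 30 required. Satisfied.
Quorum: 50% of 4,216 = 2,108; 2,227 present. Satisfied.
Vote: requires three-fifths of those present (2,227); 3/5 of 2227 = 1336.20, rounded up to 1337, so 1,337 needed; 1,339 in favor. Satisfied.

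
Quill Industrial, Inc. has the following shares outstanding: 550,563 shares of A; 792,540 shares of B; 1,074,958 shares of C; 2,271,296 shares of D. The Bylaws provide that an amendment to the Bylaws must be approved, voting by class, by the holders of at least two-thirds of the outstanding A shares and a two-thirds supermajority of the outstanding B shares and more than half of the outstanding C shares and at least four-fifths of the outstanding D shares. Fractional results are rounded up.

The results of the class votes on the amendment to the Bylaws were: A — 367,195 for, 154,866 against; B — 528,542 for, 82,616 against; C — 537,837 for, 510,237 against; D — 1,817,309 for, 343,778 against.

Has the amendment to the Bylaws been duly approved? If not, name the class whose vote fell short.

Approved — every class gave the required vote.

A: 2/3 of 550563 = 367042; 367,042 required, 367,195 in favor — approved.
B: 2/3 of 792540 = 528360; 528,360 required, 528,542 in favor — approved.
C: a majority of 1074958 is 537480; 537,480 required, 537,837 in favor — approved.
D: 4/5 of 2271296 = 1817036.80, rounded up to 1817037; 1,817,037 required, 1,817,309 in favor — approved.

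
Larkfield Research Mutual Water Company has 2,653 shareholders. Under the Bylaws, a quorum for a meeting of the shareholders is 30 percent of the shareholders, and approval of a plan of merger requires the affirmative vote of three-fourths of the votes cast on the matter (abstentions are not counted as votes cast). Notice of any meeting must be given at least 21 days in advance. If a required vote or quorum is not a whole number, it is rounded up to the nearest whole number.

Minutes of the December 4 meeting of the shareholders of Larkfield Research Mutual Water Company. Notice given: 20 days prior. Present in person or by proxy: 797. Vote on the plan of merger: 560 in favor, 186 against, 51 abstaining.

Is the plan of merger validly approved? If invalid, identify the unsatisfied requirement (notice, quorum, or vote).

Notice: 20 days given; 21 required. Not satisfied.
Quorum: 30% of 2,653 = 795.90, rounded up to 796; 797 present. Satisfied.
Vote: requires three-fourths of the votes cast (797 − 51 abstaining = 746); 3/4 of 746 = 559.50, rounded up to 560, so 560 needed; 560 in favor. Satisfied.

Invalid — notice requirement not satisfied.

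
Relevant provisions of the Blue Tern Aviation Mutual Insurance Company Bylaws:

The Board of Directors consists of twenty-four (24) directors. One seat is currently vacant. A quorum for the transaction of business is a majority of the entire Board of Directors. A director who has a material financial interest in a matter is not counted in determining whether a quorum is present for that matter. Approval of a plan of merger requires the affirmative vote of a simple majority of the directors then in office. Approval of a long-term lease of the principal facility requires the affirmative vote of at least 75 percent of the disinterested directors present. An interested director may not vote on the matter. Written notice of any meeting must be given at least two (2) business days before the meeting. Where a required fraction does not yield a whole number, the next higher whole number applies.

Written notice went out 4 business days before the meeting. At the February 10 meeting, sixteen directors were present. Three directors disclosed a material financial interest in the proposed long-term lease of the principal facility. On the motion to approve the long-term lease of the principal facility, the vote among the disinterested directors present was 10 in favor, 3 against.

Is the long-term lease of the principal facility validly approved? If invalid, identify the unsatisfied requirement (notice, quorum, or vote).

Valid — all requirements satisfied.

Notice: 4 business days given; 2 required (4 ≥ 2). Satisfied.
Quorum: 16 present, but the 3 interested directors do not count, leaving 13. Quorum is 13. Satisfied.
Vote: the long-term lease of the principal facility requires three-fourths of the disinterested directors present (16 − 3 = 13). 3/4 of 13 = 9.75, rounded up to 10, so 10 affirmative votes are needed; 10 voted in favor. Satisfied.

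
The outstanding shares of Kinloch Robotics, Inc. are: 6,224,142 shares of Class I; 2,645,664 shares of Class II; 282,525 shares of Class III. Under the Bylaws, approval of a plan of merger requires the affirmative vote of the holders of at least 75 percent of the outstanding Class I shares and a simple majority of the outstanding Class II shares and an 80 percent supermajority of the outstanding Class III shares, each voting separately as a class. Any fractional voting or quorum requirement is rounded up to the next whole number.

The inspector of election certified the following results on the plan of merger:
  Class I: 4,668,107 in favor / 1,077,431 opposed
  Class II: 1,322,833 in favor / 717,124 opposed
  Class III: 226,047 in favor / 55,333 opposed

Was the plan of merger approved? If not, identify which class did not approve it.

Class I: 3/4 of 6224142 = 4668106.50, rounded up to 4668107; 4,668,107 required, 4,668,107 in favor — approved.
Class II: a majority of 2645664 is 1322833; 1,322,833 required, 1,322,833 in favor — approved.
Class III: 4/5 of 282525 = 226020; 226,020 required, 226,047 in favor — approved.

Approved — every class gave the required vote.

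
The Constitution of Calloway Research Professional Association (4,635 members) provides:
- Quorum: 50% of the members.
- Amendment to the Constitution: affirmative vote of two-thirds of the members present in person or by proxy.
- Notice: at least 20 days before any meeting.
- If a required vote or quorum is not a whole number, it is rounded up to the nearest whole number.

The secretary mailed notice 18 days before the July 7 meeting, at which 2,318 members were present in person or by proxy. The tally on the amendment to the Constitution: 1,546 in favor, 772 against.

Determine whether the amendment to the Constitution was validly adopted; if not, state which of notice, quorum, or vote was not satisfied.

Invalid — notice requirement not satisfied.

Notice: 18 days given; 20 required. Not satisfied.
Quorum: 50% of 4,635 = 2,317.50, rounded up to 2,318; 2,318 present. Satisfied.
Vote: requires two-thirds of those present (2,318); 2/3 of 2318 = 1545.33, rounded up to 1546, so 1,546 needed; 1,546 in favor. Satisfied.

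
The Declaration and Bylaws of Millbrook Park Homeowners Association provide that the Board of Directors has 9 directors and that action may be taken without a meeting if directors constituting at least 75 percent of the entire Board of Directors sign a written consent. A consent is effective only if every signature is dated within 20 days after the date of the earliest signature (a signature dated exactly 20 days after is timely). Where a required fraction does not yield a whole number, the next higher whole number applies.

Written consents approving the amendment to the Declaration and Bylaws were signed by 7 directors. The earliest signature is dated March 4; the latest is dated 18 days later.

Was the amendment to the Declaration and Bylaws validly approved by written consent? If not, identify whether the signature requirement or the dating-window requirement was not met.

Effective — both the signature and dating-window requirements are satisfied.

Signatures required: at least 75 percent of 9 — 3/4 of 9 = 6.75, rounded up to 7, so 7 needed; 7 signed. Sufficient.
Dating window: the latest signature is 18 days after the earliest; the limit is 20 days. Within the window.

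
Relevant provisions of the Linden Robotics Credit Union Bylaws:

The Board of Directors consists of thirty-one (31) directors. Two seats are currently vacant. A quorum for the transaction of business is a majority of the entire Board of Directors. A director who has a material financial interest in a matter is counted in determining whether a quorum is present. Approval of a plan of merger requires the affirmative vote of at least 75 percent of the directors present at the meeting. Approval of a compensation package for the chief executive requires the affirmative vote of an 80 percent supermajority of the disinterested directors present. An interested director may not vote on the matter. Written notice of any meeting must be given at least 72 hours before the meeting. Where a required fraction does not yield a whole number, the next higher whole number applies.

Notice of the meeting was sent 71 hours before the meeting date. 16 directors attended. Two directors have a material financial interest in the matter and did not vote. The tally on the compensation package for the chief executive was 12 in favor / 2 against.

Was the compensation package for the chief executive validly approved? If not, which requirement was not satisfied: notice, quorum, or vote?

Notice: 71 hours given; 72 required (71 < 72). Not satisfied.
Quorum: 16 present (interested directors count toward quorum); quorum is 16. Satisfied.
Vote: the compensation package for the chief executive requires four-fifths of the disinterested directors present (16 − 2 = 14). 4/5 of 14 = 11.20, rounded up to 12, so 12 affirmative votes are needed; 12 voted in favor. Satisfied.

Invalid — notice requirement not satisfied.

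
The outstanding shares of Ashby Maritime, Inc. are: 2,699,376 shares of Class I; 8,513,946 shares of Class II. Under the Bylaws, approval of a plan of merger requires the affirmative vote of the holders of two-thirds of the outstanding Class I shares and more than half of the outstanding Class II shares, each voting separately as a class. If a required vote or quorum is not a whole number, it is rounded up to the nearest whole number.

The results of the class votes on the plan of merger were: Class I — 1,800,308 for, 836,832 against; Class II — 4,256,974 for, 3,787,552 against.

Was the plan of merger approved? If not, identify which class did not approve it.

Class I: 2/3 of 2699376 = 1799584; 1,799,584 required, 1,800,308 in favor — approved.
Class II: a majority of 8513946 is 4256974; 4,256,974 required, 4,256,974 in favor — approved.

Approved — every class gave the required vote.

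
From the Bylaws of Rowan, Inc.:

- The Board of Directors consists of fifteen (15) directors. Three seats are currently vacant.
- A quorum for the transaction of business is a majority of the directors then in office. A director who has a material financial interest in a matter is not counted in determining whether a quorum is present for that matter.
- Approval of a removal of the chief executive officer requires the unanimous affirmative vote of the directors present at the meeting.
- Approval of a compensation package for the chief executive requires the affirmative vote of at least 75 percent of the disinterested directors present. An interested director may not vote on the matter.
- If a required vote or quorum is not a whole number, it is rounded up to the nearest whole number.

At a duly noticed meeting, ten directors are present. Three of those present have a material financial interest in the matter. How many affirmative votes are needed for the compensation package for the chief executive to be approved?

The compensation package for the chief executive requires three-fourths of the disinterested directors present (10 − 3 = 7).
3/4 of 7 = 5.25, rounded up to 6.

6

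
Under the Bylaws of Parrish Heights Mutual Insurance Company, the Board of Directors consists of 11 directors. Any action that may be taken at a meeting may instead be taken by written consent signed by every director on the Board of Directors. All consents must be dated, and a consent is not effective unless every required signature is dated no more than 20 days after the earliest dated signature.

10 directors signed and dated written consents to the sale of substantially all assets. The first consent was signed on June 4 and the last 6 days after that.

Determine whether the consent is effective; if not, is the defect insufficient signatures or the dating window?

Signatures required: every one of 11 — unanimous means all 11, so 11 needed; 10 signed. Insufficient.
Dating window: the latest signature is 6 days after the earliest; the limit is 20 days. Within the window.

Not effective — insufficient signatures.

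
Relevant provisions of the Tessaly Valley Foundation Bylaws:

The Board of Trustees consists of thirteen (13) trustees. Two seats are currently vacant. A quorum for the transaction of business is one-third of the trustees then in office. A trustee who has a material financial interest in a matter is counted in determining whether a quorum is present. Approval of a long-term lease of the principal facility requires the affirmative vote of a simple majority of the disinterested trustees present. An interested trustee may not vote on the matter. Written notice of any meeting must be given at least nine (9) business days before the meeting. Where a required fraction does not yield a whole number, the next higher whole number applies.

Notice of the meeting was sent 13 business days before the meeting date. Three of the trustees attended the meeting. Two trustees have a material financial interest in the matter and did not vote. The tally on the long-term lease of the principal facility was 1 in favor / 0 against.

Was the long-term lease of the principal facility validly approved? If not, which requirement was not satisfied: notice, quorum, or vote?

Notice: 13 business days given; 9 required (13 ≥ 9). Satisfied.
Quorum: 3 present (interested trustees count toward quorum); quorum is 4. Not satisfied.
Vote: the long-term lease of the principal facility requires a majority of the disinterested trustees present (3 − 2 = 1). A majority of 1 is 1, so 1 affirmative vote is needed; 1 voted in favor. Satisfied. (Moot — without a quorum no business can be validly transacted.)

Invalid — quorum requirement not satisfied.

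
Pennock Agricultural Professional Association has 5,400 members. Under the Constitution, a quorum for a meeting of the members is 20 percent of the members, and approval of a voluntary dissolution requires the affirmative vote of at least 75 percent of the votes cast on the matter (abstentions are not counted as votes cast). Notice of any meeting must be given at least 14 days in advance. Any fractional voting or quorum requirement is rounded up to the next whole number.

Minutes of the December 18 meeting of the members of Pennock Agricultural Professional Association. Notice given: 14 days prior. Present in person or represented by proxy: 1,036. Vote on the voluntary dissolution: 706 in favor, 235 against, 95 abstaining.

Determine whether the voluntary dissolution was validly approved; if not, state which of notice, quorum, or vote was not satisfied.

Invalid — quorum requirement not satisfied.

Notice: 14 days given; 14 required. Satisfied.
Quorum: 20% of 5,400 = 1,080; 1,036 present. Not satisfied.
Vote: requires three-fourths of the votes cast (1,036 − 95 abstaining = 941); 3/4 of 941 = 705.75, rounded up to 706, so 706 needed; 706 in favor. Satisfied.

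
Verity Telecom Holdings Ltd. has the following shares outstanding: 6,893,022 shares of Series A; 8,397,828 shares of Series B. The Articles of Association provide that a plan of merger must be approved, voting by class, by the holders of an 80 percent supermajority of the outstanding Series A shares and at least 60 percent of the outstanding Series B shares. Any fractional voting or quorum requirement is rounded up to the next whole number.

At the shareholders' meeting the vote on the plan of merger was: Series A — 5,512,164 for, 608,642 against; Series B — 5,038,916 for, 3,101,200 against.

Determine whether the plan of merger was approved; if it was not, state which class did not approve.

Not approved — the Series A shares did not give the required vote.

Series A: 4/5 of 6893022 = 5514417.60, rounded up to 5514418; 5,514,418 required, 5,512,164 in favor — not approved.
Series B: 3/5 of 8397828 = 5038696.80, rounded up to 5038697; 5,038,697 required, 5,038,916 in favor — approved.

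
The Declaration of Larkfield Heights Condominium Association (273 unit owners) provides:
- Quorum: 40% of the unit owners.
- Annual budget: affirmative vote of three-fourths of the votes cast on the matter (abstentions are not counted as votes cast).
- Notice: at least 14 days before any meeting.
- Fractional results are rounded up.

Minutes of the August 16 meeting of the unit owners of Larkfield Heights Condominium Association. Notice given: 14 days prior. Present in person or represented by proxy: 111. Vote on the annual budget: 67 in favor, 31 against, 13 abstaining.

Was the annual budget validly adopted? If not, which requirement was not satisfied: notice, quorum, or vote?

Notice: 14 days given; 14 required. Satisfied.
Quorum: 40% of 273 = 109.20, rounded up to 110; 111 present. Satisfied.
Vote: requires three-fourths of the votes cast (111 − 13 abstaining = 98); 3/4 of 98 = 73.50, rounded up to 74, so 74 needed; 67 in favor. Not satisfied.

Invalid — vote requirement not satisfied.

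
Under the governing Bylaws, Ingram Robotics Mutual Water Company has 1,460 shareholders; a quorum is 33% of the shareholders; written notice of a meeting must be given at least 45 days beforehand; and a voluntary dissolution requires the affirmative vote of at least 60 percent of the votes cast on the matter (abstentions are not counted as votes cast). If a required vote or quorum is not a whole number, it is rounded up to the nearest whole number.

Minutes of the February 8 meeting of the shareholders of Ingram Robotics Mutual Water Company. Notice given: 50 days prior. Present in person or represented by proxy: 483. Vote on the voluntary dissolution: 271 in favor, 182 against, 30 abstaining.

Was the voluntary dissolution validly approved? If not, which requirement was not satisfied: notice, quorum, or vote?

Notice: 50 days given; 45 required. Satisfied.
Quorum: 33% of 1,460 = 481.80, rounded up to 482; 483 present. Satisfied.
Vote: requires three-fifths of the votes cast (483 − 30 abstaining = 453); 3/5 of 453 = 271.80, rounded up to 272, so 272 needed; 271 in favor. Not satisfied.

Invalid — vote requirement not satisfied.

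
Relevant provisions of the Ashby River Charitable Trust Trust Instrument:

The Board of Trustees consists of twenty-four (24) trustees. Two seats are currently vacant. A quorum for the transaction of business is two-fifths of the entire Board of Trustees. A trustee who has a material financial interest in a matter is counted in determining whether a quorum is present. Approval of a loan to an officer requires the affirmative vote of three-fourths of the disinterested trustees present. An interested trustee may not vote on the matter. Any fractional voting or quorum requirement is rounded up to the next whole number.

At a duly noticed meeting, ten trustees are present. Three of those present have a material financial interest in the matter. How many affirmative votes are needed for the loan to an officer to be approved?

6

The loan to an officer requires three-fourths of the disinterested trustees present (10 − 3 = 7).
3/4 of 7 = 5.25, rounded up to 6.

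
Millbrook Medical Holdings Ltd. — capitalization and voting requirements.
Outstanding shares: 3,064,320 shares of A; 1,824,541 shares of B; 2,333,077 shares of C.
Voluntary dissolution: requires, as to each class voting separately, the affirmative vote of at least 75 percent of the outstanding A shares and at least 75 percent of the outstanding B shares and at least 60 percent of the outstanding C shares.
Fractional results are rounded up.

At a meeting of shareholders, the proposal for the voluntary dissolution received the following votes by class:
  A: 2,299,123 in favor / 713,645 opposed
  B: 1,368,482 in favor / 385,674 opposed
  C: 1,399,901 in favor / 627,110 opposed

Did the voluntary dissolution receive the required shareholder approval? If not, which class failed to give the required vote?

Approved — every class gave the required vote.

A: 3/4 of 3064320 = 2298240; 2,298,240 required, 2,299,123 in favor — approved.
B: 3/4 of 1824541 = 1368405.75, rounded up to 1368406; 1,368,406 required, 1,368,482 in favor — approved.
C: 3/5 of 2333077 = 1399846.20, rounded up to 1399847; 1,399,847 required, 1,399,901 in favor — approved.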